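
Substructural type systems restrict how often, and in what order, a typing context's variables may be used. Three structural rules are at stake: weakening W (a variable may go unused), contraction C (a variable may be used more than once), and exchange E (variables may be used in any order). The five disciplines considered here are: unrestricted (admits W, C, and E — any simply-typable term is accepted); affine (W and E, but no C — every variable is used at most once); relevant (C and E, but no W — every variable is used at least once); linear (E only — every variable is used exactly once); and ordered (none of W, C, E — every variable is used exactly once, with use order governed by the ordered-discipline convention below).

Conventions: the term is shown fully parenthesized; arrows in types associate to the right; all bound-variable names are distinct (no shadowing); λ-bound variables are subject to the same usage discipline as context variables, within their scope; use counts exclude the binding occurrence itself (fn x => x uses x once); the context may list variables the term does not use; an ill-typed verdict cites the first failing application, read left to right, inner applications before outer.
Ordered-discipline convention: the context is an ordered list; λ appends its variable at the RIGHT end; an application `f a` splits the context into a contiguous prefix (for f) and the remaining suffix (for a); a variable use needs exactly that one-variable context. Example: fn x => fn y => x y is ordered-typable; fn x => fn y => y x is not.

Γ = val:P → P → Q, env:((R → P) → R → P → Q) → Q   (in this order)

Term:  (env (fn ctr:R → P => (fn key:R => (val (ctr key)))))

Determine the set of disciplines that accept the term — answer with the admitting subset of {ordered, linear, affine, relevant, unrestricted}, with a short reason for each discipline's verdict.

admitted in: linear, affine, relevant, unrestricted
counts: val ×1, env ×1, ctr (bound) ×1, key (bound) ×1
uses in reading order: env, val, ctr, key
typing: the term checks, with type Q
ordered: ✗ — no ordered split (uses run env, val, ctr, key)
linear: ✓ — single use per variable (val, env, ctr, key)
affine: ✓ — val, env, ctr, key: no repeats, contraction unneeded
relevant: ✓ — at least one use each (val, env, ctr, key)
unrestricted: ✓ — simply typable at Q; W, C, E all held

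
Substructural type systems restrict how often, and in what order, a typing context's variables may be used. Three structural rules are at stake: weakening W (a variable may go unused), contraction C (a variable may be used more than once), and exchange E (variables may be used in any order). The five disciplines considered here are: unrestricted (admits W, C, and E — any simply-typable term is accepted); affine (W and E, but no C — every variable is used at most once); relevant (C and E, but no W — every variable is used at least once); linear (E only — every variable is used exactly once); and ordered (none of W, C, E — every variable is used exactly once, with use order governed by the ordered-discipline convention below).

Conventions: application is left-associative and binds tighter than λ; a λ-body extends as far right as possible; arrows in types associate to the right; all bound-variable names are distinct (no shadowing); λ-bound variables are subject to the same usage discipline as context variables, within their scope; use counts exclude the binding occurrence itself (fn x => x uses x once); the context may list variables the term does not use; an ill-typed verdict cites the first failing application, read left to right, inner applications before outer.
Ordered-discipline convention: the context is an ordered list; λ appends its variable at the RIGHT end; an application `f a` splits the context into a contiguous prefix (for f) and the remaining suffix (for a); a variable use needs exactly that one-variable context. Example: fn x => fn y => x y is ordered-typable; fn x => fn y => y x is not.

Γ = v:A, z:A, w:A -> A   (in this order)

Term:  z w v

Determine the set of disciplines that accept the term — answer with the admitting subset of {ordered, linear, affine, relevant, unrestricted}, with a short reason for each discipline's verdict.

admitted in: none
use counts: v=1, z=1, w=1
left-to-right use order: z, w, v
typing: ill-typed: non-arrow in function slot: A
ordered: ✗ — a type mismatch blocks all five
linear: ✗ — the type mismatch rejects it
affine: ✗ — not simply typable
relevant: ✗ — fails simple typing
unrestricted: ✗ — a type mismatch blocks all five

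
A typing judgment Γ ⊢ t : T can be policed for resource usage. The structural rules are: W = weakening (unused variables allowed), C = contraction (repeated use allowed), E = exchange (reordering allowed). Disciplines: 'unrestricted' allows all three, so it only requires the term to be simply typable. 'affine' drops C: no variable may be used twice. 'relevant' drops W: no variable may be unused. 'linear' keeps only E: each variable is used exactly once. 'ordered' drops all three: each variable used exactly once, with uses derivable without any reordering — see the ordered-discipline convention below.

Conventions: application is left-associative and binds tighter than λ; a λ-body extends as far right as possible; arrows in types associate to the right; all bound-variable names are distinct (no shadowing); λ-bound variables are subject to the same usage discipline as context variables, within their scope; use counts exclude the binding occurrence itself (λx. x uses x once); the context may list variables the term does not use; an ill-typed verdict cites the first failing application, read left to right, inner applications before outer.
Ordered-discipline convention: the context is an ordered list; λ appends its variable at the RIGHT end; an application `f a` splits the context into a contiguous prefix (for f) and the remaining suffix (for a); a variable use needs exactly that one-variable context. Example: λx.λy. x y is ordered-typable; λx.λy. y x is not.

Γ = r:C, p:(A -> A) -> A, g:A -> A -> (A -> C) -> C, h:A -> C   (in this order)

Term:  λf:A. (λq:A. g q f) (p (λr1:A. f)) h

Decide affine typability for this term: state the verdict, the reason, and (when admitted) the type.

no — f ×2 used more than once (contraction)
use counts: r ×0; p ×1; g ×1; h ×1; f (bound) ×2; q (bound) ×1; r1 (bound) ×0
order of uses: g, q, f, p, f, h
typing: ✓ — A -> C
summary: ordered ✗; linear ✗; affine ✗; relevant ✗; unrestricted ✓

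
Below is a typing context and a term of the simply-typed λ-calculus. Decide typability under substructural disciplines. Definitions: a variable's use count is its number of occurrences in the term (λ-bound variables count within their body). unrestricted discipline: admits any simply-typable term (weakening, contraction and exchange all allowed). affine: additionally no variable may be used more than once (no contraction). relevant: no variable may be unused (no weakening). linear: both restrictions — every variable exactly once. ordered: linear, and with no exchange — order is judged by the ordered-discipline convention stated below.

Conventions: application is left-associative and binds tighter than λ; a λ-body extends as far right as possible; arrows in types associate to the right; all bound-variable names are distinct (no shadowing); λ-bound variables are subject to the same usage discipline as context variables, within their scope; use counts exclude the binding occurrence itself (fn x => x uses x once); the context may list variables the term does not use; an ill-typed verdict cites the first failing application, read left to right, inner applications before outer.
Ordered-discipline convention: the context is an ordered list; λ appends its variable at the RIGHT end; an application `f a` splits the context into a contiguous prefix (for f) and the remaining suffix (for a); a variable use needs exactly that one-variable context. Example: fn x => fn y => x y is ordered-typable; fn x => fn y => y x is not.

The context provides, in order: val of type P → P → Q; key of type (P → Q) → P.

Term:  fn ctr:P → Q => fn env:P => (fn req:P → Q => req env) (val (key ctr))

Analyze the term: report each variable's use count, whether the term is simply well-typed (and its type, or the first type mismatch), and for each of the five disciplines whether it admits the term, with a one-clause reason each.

counts: val=1; key=1; ctr [bound]=1; env [bound]=1; req [bound]=1
use order (left to right): req, env, val, key, ctr
typing: well-typed — term : (P → Q) → P → Q
ordered: ✗ — use order req, env, val, key, ctr needs exchange
linear: ✓ — each of val, key, ctr, env, req used exactly once
affine: ✓ — at most one use each (val, key, ctr, env, req)
relevant: ✓ — at least one use each (val, key, ctr, env, req)
unrestricted: ✓ — simply typable at (P → Q) → P → Q; W, C, E all held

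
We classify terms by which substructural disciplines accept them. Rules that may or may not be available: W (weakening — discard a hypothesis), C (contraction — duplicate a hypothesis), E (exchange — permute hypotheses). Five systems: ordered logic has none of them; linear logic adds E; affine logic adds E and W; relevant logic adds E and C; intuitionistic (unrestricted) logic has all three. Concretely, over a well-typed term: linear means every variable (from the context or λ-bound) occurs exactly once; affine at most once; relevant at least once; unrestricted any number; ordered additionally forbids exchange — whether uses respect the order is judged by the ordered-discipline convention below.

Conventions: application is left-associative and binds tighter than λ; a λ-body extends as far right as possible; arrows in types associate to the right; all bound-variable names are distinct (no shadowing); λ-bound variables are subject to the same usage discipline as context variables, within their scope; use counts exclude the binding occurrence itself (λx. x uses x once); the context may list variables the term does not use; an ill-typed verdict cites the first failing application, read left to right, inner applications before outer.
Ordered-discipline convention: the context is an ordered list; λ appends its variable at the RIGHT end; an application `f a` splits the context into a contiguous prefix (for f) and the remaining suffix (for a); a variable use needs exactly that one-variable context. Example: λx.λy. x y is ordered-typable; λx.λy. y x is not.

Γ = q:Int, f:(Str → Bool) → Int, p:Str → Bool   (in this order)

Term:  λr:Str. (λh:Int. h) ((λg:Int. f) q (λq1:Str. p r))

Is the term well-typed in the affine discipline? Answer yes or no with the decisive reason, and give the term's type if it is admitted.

yes — no duplicate uses among q, f, p, r, h, g, q1; term : Str → Int
counts: q ×1; f ×1; p ×1; r [bound] ×1; h [bound] ×1; g [bound] ×0; q1 [bound] ×0
uses in reading order: h, f, q, p, r
typing: well-typed — term : Str → Int
all disciplines: ordered ✗ · linear ✗ · affine ✓ · relevant ✗ · unrestricted ✓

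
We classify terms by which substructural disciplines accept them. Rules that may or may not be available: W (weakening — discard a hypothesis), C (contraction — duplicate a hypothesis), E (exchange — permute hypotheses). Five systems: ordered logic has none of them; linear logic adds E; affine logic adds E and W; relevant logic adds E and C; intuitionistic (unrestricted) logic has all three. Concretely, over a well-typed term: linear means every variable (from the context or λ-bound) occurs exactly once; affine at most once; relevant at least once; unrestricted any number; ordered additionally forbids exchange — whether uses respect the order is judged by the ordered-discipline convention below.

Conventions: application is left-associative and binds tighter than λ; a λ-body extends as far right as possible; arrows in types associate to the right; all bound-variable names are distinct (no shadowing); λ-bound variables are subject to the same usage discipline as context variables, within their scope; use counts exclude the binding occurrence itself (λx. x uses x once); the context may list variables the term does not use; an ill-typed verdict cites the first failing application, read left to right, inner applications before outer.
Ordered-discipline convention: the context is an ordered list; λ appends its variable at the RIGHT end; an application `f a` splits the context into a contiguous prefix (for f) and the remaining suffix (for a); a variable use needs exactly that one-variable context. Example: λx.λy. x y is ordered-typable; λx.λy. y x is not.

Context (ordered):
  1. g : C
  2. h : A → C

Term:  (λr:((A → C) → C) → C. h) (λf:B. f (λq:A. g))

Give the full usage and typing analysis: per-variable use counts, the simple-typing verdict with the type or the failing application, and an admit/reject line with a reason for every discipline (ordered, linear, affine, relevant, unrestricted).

usage: g ×1, h ×1, r (λ-bound) ×0, f (λ-bound) ×1, q (λ-bound) ×0
use order (left to right): h, f, g
typing: ill-typed: can't apply a value of type B
ordered: ✗ — a type mismatch blocks all five
linear: ✗ — the type mismatch rejects it
affine: ✗ — not simply typable
relevant: ✗ — fails simple typing
unrestricted: ✗ — a type mismatch blocks all five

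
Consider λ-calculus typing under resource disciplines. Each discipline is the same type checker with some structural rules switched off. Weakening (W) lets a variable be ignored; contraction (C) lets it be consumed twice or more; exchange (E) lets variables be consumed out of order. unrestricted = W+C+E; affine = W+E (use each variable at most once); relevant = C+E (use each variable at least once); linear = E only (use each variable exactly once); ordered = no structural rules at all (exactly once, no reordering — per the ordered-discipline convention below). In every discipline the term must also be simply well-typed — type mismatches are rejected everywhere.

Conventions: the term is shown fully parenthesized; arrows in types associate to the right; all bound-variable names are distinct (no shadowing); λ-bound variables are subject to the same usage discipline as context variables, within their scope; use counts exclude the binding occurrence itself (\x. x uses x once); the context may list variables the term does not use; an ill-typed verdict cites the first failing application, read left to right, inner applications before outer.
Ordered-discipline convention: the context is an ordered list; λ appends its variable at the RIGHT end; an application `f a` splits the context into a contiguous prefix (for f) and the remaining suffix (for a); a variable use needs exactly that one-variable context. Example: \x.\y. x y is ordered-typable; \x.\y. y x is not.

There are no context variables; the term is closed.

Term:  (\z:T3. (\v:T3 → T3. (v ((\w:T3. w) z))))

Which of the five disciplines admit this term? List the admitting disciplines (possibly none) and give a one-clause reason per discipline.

admitted by: linear, affine, relevant, unrestricted
variable uses: z [bound] ×1, v [bound] ×1, w [bound] ×1
order of uses: v, w, z
typing: well-typed — term : T3 → (T3 → T3) → T3
ordered: ✗ — no contiguous prefix/suffix split fits v, w, z
linear: ✓ — single use per variable (z, v, w)
affine: ✓ — at most one use each (z, v, w)
relevant: ✓ — every one of z, v, w appears
unrestricted: ✓ — well-typed at T3 → (T3 → T3) → T3; no restrictions here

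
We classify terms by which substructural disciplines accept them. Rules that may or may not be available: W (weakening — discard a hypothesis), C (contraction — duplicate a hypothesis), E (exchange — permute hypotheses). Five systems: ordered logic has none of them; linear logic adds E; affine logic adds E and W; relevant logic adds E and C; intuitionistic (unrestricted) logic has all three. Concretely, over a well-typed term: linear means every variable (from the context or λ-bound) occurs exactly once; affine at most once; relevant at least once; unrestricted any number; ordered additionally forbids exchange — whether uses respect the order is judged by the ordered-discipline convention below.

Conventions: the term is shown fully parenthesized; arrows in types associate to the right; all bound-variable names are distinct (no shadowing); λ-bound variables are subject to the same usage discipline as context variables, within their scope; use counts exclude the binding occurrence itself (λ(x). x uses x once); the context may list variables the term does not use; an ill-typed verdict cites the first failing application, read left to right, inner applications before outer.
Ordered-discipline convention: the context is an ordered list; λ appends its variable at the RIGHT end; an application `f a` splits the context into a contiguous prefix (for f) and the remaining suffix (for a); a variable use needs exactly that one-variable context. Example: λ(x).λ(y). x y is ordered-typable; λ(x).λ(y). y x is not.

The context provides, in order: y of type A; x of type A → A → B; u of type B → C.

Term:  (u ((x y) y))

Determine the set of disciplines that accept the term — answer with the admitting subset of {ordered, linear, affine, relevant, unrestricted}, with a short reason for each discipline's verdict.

admitted by: relevant, unrestricted
use counts: y=2; x=1; u=1
uses in reading order: u, x, y, y
typing: ✓ — C
ordered: ✗ — needs contraction — y ×2
linear: ✗ — needs contraction — y ×2
affine: ✗ — needs contraction — y ×2
relevant: ✓ — at least one use each (y, x, u)
unrestricted: ✓ — type-checks (C) and nothing is barred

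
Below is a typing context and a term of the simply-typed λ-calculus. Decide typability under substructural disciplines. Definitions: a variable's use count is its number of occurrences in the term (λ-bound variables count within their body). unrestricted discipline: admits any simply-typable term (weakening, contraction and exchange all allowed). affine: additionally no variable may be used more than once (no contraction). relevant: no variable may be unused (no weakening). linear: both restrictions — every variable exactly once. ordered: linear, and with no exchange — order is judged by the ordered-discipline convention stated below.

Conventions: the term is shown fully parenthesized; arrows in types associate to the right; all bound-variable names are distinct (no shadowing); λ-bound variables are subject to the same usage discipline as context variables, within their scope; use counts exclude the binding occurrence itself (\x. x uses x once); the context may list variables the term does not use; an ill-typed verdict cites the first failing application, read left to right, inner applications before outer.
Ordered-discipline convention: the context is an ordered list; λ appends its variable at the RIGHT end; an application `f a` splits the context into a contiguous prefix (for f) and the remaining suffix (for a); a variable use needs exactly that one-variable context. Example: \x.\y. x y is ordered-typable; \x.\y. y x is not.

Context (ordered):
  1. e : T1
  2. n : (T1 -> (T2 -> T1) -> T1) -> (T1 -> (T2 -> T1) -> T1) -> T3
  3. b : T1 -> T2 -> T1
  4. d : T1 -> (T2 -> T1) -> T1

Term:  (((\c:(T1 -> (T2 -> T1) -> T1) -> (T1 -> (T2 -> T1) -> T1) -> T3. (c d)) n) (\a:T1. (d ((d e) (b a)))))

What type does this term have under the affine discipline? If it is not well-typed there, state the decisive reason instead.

not well-typed under affine — uses contraction: d ×3
use counts: e ×1; n ×1; b ×1; d ×3; c (λ-bound) ×1; a (λ-bound) ×1
use order (left to right): c, d, n, d, d, e, b, a
typing: ✓ — T3
across the five disciplines: ordered ✗ | linear ✗ | affine ✗ | relevant ✓ | unrestricted ✓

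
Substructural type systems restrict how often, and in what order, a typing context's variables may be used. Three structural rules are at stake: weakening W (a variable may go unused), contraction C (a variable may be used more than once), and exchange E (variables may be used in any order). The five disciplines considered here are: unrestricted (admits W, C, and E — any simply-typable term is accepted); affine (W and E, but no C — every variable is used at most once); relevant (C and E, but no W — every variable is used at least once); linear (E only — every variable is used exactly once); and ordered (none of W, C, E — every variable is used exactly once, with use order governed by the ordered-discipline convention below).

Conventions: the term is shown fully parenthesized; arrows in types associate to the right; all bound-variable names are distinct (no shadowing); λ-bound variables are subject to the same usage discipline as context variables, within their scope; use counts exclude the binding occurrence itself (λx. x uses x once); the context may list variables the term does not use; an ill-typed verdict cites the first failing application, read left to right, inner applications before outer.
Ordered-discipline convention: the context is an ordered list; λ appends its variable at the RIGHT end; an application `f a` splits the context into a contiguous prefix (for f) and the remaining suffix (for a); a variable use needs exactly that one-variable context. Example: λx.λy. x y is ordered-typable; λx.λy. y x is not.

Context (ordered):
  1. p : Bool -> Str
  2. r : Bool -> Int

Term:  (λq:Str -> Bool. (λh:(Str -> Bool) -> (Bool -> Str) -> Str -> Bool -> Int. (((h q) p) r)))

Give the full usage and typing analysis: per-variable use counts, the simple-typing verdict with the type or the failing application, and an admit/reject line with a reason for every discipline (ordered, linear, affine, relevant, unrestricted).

usage: p: 1, r: 1, q (bound): 1, h (bound): 1
left-to-right use order: h, q, p, r
typing: ill-typed: an application expects Str but receives Bool -> Int
ordered: ✗ — fails simple typing
linear: ✗ — a type mismatch blocks all five
affine: ✗ — the type mismatch rejects it
relevant: ✗ — not simply typable
unrestricted: ✗ — fails simple typing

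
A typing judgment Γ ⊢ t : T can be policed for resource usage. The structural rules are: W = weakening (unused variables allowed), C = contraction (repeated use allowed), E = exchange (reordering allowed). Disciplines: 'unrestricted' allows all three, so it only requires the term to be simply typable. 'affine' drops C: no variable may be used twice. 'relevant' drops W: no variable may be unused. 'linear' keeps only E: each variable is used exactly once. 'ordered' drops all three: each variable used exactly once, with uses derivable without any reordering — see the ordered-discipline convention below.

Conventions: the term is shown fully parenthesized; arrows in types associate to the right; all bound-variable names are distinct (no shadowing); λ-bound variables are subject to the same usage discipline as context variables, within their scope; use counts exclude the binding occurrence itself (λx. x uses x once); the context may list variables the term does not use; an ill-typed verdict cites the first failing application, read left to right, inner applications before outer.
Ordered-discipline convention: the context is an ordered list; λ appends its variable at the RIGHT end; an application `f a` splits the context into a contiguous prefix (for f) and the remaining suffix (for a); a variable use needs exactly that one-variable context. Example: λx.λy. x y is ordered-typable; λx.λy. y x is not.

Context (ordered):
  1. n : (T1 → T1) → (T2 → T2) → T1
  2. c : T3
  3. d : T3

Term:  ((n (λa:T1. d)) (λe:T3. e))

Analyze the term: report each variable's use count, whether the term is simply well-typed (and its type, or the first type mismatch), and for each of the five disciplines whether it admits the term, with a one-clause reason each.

use counts: n: 1, c: 0, d: 1, a (bound): 0, e (bound): 1
use order (left to right): n, d, e
typing: ill-typed: an application expects T1 → T1 but receives T1 → T3
ordered ✗ (the type mismatch rejects it)
linear ✗ (not simply typable)
affine ✗ (fails simple typing)
relevant ✗ (a type mismatch blocks all five)
unrestricted ✗ (the type mismatch rejects it)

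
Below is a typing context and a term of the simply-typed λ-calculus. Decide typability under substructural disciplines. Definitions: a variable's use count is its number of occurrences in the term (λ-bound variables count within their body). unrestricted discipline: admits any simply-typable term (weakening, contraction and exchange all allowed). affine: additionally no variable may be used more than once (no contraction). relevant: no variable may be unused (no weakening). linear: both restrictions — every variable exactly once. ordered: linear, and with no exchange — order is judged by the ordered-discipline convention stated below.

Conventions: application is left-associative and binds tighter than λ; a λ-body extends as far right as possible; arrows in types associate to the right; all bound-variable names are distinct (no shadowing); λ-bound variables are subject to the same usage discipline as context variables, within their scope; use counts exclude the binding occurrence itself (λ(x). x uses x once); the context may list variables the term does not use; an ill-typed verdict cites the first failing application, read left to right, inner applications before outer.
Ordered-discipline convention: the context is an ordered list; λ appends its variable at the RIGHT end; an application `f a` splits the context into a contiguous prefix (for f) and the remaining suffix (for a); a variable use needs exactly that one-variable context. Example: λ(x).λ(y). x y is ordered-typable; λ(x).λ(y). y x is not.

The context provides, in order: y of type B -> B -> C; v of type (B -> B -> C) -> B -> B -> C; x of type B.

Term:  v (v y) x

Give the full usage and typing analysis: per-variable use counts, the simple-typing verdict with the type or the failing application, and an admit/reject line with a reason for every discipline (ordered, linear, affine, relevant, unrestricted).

counts: y=1; v=2; x=1
left-to-right use order: v, v, y, x
typing: the term checks, with type B -> C
ordered: ✗ — repeated use of v ×2
linear: ✗ — repeated use of v ×2
affine: ✗ — repeated use of v ×2
relevant: ✓ — none of y, v, x goes unused
unrestricted: ✓ — typability at B -> C is all that's needed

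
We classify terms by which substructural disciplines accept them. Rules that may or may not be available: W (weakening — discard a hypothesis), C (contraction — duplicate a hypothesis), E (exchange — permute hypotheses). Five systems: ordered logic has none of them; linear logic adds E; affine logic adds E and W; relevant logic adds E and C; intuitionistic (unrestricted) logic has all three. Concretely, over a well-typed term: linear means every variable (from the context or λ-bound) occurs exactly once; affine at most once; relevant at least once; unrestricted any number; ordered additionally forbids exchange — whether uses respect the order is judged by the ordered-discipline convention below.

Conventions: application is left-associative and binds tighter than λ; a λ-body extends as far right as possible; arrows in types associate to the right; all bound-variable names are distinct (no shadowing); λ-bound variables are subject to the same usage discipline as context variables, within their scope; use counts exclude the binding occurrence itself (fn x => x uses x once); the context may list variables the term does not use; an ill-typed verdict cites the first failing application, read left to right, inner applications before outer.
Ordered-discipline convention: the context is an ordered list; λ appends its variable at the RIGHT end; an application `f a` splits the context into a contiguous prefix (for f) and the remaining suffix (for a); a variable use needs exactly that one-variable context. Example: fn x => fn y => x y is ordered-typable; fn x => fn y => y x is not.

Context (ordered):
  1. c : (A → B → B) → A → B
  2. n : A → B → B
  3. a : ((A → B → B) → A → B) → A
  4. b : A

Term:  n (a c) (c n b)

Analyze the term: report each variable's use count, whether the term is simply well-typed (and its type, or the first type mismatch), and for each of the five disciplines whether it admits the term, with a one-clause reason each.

counts: c: 2×, n: 2×, a: 1×, b: 1×
order of uses: n, a, c, c, n, b
typing: well-typed at B
ordered ✗ (c ×2, n ×2 used more than once (contraction))
linear ✗ (c ×2, n ×2 used more than once (contraction))
affine ✗ (c ×2, n ×2 used more than once (contraction))
relevant ✓ (every one of c, n, a, b appears)
unrestricted ✓ (simply typable at B; W, C, E all held)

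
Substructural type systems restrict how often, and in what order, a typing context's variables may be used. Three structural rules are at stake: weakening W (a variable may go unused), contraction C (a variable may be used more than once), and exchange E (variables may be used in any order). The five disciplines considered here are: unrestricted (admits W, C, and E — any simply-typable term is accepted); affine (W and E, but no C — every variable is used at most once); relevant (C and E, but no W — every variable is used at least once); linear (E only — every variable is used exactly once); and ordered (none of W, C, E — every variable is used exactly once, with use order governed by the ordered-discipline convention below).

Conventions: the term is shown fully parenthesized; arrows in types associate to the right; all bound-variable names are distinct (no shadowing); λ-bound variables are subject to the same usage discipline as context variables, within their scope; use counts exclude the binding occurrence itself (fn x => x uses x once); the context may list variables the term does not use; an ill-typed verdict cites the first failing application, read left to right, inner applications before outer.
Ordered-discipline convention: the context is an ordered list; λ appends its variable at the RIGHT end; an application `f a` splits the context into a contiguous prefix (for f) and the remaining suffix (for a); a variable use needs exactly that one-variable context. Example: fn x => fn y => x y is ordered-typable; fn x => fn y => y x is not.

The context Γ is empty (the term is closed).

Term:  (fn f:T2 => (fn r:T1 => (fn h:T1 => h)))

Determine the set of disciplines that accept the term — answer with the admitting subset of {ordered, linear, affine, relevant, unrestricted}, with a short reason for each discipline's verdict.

accepted by: affine, unrestricted
usage: f (bound) ×0, r (bound) ×0, h (bound) ×1
uses in reading order: h
typing: well-typed — term : T2 → T1 → T1 → T1
ordered ✗ (unused: f, r — weakening required)
linear ✗ (unused: f, r — weakening required)
affine ✓ (at most one use each (f, r, h))
relevant ✗ (unused: f, r — weakening required)
unrestricted ✓ (typability at T2 → T1 → T1 → T1 is all that's needed)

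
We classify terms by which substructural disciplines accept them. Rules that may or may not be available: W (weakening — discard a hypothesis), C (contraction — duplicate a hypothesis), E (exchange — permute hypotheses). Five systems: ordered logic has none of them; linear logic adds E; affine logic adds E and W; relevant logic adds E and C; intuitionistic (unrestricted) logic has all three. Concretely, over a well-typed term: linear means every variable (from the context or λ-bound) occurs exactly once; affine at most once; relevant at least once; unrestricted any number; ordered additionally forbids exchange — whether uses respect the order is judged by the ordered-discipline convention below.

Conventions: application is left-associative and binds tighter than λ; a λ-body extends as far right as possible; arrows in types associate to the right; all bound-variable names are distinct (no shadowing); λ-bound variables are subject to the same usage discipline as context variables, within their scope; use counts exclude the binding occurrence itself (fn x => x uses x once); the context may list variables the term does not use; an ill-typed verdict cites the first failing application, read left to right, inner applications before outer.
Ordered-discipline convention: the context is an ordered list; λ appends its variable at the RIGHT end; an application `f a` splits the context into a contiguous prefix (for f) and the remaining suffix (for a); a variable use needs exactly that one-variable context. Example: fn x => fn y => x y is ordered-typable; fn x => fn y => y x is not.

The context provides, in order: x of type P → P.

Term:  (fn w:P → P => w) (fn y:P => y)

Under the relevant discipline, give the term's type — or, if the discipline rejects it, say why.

not well-typed under relevant — x never used (weakening)
counts: x=0, w (λ-bound)=1, y (λ-bound)=1
order of uses: w, y
typing: well-typed at P → P
per-discipline verdicts: ordered ✗; linear ✗; affine ✓; relevant ✗; unrestricted ✓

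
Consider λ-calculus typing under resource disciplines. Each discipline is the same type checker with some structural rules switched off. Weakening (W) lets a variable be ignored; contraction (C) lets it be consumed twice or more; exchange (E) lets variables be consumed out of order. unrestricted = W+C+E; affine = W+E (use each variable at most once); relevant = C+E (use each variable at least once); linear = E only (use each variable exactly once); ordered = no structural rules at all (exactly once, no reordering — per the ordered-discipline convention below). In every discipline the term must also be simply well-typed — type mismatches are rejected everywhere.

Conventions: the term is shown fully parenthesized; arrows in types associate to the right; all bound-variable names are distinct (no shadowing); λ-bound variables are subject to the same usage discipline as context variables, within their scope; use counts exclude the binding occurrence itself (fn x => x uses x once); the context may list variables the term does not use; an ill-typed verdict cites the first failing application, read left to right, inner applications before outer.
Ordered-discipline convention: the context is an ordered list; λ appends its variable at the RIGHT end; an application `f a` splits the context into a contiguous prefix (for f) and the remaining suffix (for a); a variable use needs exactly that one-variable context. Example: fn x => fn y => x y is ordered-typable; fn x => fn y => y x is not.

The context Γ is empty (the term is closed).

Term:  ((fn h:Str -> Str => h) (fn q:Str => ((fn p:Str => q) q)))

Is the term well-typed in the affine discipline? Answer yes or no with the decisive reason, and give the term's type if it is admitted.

no — uses contraction: q ×2
counts: h [bound]=1, q [bound]=2, p [bound]=0
uses in reading order: h, q, q
typing: well-typed — term : Str -> Str
summary: ordered ✗, linear ✗, affine ✗, relevant ✗, unrestricted ✓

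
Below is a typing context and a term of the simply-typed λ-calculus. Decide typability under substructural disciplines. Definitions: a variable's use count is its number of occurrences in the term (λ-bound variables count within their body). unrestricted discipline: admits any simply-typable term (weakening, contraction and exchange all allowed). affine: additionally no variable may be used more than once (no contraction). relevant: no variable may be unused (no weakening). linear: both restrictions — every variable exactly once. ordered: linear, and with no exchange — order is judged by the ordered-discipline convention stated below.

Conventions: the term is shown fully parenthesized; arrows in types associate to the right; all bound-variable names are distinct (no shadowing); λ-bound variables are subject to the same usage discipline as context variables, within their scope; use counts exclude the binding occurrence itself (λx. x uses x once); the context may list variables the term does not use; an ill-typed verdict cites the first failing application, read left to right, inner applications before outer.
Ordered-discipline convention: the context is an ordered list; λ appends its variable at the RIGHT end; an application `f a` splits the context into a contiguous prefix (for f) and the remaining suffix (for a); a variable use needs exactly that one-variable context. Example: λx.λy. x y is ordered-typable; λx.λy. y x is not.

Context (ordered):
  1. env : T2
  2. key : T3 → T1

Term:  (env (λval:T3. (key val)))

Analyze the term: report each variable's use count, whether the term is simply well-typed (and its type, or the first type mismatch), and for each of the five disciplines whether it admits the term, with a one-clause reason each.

usage: env: 1×; key: 1×; val [bound]: 1×
uses in reading order: env, key, val
typing: ill-typed: non-arrow in function slot: T2
ordered ✗ (the type mismatch rejects it)
linear ✗ (not simply typable)
affine ✗ (fails simple typing)
relevant ✗ (a type mismatch blocks all five)
unrestricted ✗ (the type mismatch rejects it)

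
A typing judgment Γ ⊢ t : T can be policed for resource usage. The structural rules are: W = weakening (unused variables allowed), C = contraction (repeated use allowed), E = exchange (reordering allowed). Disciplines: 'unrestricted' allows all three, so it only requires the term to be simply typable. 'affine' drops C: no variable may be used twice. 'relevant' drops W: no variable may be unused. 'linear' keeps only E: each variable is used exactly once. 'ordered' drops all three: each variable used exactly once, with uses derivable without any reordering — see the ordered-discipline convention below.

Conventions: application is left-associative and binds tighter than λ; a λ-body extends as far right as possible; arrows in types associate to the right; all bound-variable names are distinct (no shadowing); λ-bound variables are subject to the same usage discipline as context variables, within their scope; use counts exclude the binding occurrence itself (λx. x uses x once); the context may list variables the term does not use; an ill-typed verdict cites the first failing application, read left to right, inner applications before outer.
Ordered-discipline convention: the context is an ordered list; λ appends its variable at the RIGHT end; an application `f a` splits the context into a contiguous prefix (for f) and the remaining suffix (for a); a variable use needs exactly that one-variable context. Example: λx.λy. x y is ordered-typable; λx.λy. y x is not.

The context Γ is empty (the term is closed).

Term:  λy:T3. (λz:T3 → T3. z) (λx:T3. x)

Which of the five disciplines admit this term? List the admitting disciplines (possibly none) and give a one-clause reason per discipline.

admitting disciplines: affine, unrestricted
variable uses: y (bound): 0; z (bound): 1; x (bound): 1
use order (left to right): z, x
typing: ✓ — T3 → T3 → T3
ordered: ✗, y never used (weakening)
linear: ✗, y never used (weakening)
affine: ✓, none of y, z, x used more than once
relevant: ✗, y never used (weakening)
unrestricted: ✓, typability at T3 → T3 → T3 is all that's needed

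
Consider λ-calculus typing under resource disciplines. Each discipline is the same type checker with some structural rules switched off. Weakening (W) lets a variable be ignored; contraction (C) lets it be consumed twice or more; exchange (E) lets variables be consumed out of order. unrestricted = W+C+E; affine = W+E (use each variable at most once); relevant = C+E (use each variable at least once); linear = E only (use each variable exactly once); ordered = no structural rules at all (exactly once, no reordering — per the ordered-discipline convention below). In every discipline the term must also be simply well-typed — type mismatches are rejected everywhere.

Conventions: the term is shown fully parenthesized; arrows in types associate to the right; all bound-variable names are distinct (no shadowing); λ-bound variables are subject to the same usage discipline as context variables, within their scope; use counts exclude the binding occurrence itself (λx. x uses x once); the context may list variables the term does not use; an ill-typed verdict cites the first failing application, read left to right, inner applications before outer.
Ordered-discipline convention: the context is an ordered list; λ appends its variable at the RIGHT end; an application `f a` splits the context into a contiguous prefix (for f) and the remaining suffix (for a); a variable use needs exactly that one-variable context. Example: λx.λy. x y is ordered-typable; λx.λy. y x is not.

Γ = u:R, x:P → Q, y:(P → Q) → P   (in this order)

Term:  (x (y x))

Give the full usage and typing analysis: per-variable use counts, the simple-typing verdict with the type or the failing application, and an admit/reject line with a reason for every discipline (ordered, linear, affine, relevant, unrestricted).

variable uses: u=0, x=2, y=1
order of uses: x, y, x
typing: ✓ — Q
ordered: ✗ — x ×2 used more than once (contraction); needs weakening: u unused
linear: ✗ — x ×2 used more than once (contraction); needs weakening: u unused
affine: ✗ — x ×2 used more than once (contraction)
relevant: ✗ — needs weakening: u unused
unrestricted: ✓ — simply typable at Q; W, C, E all held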